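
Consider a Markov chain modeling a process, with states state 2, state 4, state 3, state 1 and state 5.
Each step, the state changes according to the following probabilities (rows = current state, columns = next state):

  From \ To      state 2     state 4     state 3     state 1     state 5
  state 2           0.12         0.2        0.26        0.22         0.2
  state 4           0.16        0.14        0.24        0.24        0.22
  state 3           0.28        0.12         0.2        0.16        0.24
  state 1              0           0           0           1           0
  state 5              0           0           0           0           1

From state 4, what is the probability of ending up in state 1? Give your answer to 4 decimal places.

0.4961

Let h(s) be the probability of absorption at state 1 starting from transient state s. Then h(state 1) = 1 and h(state 5) = 0. By first-step analysis:
h(state 2) = 0.12·h(state 2) + 0.2·h(state 4) + 0.26·h(state 3) + 0.22·1 + 0.2·0
h(state 4) = 0.16·h(state 2) + 0.14·h(state 4) + 0.24·h(state 3) + 0.24·1 + 0.22·0
h(state 3) = 0.28·h(state 2) + 0.12·h(state 4) + 0.2·h(state 3) + 0.16·1 + 0.24·0
Solving: h(state 2) = 0.4950, h(state 4) = 0.4961, h(state 3) = 0.4477.
Starting from state 4, the probability is 0.4961.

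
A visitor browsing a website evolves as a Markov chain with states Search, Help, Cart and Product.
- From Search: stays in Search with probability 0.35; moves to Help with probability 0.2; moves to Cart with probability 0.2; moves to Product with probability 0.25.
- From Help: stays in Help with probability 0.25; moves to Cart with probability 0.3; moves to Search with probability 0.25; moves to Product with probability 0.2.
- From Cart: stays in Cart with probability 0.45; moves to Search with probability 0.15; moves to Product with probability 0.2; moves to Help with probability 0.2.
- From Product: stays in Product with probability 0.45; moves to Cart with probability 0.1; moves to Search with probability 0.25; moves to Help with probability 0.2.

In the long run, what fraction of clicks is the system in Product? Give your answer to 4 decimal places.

Let the stationary distribution be π with π = πP and π_1 + π_2 + π_3 + π_4 = 1.
π_1 = 0.35·π_1 + 0.25·π_2 + 0.15·π_3 + 0.25·π_4
π_2 = 0.2·π_1 + 0.25·π_2 + 0.2·π_3 + 0.2·π_4
π_3 = 0.2·π_1 + 0.3·π_2 + 0.45·π_3 + 0.1·π_4
Solving with the normalization constraint gives π = (0.2492, 0.2105, 0.2570, 0.2833).
So the stationary probability of Product is 0.2833.

0.2833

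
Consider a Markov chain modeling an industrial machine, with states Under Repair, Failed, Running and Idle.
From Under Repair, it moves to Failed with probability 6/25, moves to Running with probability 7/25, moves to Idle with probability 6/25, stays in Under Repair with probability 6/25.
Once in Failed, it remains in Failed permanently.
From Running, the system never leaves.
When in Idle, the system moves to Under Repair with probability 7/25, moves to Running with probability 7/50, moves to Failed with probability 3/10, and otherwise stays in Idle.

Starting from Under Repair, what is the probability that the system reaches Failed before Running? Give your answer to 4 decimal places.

0.5100

Let h(s) be the probability of absorption at Failed starting from transient state s. Then h(Failed) = 1 and h(Running) = 0. By first-step analysis:
h(Under Repair) = 0.24·h(Under Repair) + 0.24·1 + 0.28·0 + 0.24·h(Idle)
h(Idle) = 0.28·h(Under Repair) + 0.3·1 + 0.14·0 + 0.28·h(Idle)
Solving: h(Under Repair) = 0.5100, h(Idle) = 0.6150.
Starting from Under Repair, the probability is 0.5100.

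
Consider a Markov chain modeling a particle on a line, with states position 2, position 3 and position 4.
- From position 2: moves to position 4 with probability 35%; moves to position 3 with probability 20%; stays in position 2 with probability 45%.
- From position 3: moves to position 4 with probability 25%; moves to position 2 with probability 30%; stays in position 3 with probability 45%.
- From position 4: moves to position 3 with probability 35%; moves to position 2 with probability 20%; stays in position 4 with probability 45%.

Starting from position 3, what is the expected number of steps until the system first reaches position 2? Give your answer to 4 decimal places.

Let t(s) be the expected number of steps to first reach position 2 from state s, with t(position 2) = 0. Conditioning on the first step:
t(position 3) = 1 + 0.45·t(position 3) + 0.25·t(position 4)
t(position 4) = 1 + 0.35·t(position 3) + 0.45·t(position 4)
Solving: t(position 3) = 3.7209, t(position 4) = 4.1860.
Expected steps from position 3 to position 2: 3.7209.

3.7209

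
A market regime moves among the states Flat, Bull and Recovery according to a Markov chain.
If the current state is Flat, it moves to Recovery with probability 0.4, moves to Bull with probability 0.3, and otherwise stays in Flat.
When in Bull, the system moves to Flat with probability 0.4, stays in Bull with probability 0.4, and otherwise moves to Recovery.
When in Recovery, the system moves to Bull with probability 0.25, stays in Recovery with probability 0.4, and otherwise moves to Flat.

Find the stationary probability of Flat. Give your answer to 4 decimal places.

0.3483

Let the stationary distribution be π with π = πP and π_1 + π_2 + π_3 = 1.
π_1 = 0.3·π_1 + 0.4·π_2 + 0.35·π_3
π_2 = 0.3·π_1 + 0.4·π_2 + 0.25·π_3
Solving with the normalization constraint gives π = (0.3483, 0.3146, 0.3371).
So the stationary probability of Flat is 0.3483.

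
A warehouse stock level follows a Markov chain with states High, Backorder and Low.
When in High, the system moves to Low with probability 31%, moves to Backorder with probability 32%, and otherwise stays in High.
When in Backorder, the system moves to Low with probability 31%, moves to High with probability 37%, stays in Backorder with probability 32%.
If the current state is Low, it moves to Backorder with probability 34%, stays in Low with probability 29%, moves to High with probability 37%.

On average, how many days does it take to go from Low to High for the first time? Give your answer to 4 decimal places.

2.7027

Let t(s) be the expected number of days to first reach High from state s, with t(High) = 0. Conditioning on the first day:
t(Backorder) = 1 + 0.32·t(Backorder) + 0.31·t(Low)
t(Low) = 1 + 0.34·t(Backorder) + 0.29·t(Low)
Solving: t(Backorder) = 2.7027, t(Low) = 2.7027.
Expected days from Low to High: 2.7027.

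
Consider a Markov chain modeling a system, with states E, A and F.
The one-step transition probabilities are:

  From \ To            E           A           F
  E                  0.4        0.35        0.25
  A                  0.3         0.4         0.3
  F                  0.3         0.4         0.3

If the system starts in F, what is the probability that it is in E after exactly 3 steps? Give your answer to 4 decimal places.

0.3330

Propagate the distribution vector 3 steps from F.
After 0 steps: (0.0000, 0.0000, 1.0000)
After 1 step: (0.3000, 0.4000, 0.3000)
After 2 steps: (0.3300, 0.3850, 0.2850)
After 3 steps: (0.3330, 0.3835, 0.2835)
P(in E after 3 steps) = 0.3330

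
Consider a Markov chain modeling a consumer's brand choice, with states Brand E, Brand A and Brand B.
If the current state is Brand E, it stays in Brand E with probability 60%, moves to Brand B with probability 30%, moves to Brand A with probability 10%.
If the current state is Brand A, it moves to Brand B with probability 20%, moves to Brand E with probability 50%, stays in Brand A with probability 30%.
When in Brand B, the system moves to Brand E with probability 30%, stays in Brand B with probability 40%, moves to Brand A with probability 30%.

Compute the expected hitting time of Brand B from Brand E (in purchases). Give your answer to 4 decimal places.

Let t(s) be the expected number of purchases to first reach Brand B from state s, with t(Brand B) = 0. Conditioning on the first purchase:
t(Brand E) = 1 + 0.6·t(Brand E) + 0.1·t(Brand A)
t(Brand A) = 1 + 0.5·t(Brand E) + 0.3·t(Brand A)
Solving: t(Brand E) = 3.4783, t(Brand A) = 3.9130.
Expected purchases from Brand E to Brand B: 3.4783.

3.4783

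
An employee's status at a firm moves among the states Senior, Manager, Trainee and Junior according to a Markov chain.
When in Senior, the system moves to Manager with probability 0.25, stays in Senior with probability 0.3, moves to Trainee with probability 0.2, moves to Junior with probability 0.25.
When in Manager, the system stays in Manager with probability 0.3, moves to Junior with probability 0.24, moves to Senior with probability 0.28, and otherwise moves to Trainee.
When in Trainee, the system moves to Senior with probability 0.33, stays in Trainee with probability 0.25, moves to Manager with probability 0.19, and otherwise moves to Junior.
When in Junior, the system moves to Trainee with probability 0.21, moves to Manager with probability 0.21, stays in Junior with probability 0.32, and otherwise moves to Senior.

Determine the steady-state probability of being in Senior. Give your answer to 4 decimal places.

0.2910

Let the stationary distribution be π with π = πP and π_1 + π_2 + π_3 + π_4 = 1.
π_1 = 0.3·π_1 + 0.28·π_2 + 0.33·π_3 + 0.26·π_4
π_2 = 0.25·π_1 + 0.3·π_2 + 0.19·π_3 + 0.21·π_4
π_3 = 0.2·π_1 + 0.18·π_2 + 0.25·π_3 + 0.21·π_4
Solving with the normalization constraint gives π = (0.2910, 0.2390, 0.2083, 0.2618).
So the stationary probability of Senior is 0.2910.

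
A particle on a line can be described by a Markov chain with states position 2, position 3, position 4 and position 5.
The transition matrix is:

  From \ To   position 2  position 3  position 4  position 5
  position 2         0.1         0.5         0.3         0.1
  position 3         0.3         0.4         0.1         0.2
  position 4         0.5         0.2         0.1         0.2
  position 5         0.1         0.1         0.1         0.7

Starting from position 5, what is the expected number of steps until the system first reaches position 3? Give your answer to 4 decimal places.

5.7500

Let t(s) be the expected number of steps to first reach position 3 from state s, with t(position 3) = 0. Conditioning on the first step:
t(position 2) = 1 + 0.1·t(position 2) + 0.3·t(position 4) + 0.1·t(position 5)
t(position 4) = 1 + 0.5·t(position 2) + 0.1·t(position 4) + 0.2·t(position 5)
t(position 5) = 1 + 0.1·t(position 2) + 0.1·t(position 4) + 0.7·t(position 5)
Solving: t(position 2) = 3.1250, t(position 4) = 4.1250, t(position 5) = 5.7500.
Expected steps from position 5 to position 3: 5.7500.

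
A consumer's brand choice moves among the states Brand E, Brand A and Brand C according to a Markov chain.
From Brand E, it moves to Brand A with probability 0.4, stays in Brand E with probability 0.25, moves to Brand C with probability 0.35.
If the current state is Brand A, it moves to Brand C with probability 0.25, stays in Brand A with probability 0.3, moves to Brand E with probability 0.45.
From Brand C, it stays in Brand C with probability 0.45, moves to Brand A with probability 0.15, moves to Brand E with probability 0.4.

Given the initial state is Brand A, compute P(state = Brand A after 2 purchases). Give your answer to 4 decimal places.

Sum over the intermediate state after 1 purchase:
P = P(Brand A→Brand E)·P(Brand E→Brand A) + P(Brand A→Brand A)·P(Brand A→Brand A) + P(Brand A→Brand C)·P(Brand C→Brand A)
  = 0.45×0.4 + 0.3×0.3 + 0.25×0.15
  = 0.1800 + 0.0900 + 0.0375 = 0.3075

0.3075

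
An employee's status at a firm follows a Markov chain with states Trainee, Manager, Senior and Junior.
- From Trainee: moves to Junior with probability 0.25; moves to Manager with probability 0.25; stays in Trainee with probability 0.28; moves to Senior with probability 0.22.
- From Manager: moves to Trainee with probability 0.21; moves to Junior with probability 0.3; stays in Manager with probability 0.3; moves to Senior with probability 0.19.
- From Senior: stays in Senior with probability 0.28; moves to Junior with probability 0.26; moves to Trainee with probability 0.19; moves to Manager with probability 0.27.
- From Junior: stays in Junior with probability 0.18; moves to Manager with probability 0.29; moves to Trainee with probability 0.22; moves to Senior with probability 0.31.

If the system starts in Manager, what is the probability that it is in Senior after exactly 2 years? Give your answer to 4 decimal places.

Propagate the distribution vector 2 years from Manager.
After 0 years: (0.0000, 1.0000, 0.0000, 0.0000)
After 1 year: (0.2100, 0.3000, 0.1900, 0.3000)
After 2 years: (0.2239, 0.2808, 0.2494, 0.2459)
P(in Senior after 2 years) = 0.2494

0.2494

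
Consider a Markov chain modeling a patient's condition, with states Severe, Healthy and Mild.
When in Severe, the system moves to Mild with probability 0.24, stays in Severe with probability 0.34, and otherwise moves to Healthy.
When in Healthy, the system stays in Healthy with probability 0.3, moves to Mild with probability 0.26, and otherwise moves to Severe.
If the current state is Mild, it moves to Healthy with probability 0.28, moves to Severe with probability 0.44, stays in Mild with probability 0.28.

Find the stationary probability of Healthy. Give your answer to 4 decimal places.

Let the stationary distribution be π with π = πP and π_1 + π_2 + π_3 = 1.
π_1 = 0.34·π_1 + 0.44·π_2 + 0.44·π_3
π_2 = 0.42·π_1 + 0.3·π_2 + 0.28·π_3
Solving with the normalization constraint gives π = (0.4000, 0.3429, 0.2571).
So the stationary probability of Healthy is 0.3429.

0.3429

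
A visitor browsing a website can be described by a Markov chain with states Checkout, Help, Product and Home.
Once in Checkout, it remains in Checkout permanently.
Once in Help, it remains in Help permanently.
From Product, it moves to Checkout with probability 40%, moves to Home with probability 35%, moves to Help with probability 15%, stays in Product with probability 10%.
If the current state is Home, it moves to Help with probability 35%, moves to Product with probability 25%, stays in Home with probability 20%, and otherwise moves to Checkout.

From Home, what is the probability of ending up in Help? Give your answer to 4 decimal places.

Let h(s) be the probability of absorption at Help starting from transient state s. Then h(Help) = 1 and h(Checkout) = 0. By first-step analysis:
h(Product) = 0.4·0 + 0.15·1 + 0.1·h(Product) + 0.35·h(Home)
h(Home) = 0.2·0 + 0.35·1 + 0.25·h(Product) + 0.2·h(Home)
Solving: h(Product) = 0.3834, h(Home) = 0.5573.
Starting from Home, the probability is 0.5573.

0.5573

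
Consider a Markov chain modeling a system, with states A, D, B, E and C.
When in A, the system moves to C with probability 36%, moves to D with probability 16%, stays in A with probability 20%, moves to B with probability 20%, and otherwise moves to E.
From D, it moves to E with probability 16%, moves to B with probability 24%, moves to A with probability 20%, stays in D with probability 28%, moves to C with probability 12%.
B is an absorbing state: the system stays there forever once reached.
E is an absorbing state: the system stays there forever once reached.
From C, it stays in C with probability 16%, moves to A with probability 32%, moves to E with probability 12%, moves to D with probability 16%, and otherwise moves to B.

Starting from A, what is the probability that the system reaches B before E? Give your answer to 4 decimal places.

Let h(s) be the probability of absorption at B starting from transient state s. Then h(B) = 1 and h(E) = 0. By first-step analysis:
h(A) = 0.2·h(A) + 0.16·h(D) + 0.2·1 + 0.08·0 + 0.36·h(C)
h(D) = 0.2·h(A) + 0.28·h(D) + 0.24·1 + 0.16·0 + 0.12·h(C)
h(C) = 0.32·h(A) + 0.16·h(D) + 0.24·1 + 0.12·0 + 0.16·h(C)
Solving: h(A) = 0.6745, h(D) = 0.6312, h(C) = 0.6629.
Starting from A, the probability is 0.6745.

0.6745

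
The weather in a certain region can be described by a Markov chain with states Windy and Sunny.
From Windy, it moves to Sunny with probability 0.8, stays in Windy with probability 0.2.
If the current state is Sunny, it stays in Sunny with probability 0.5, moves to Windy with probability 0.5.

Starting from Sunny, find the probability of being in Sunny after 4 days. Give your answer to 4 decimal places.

0.6185

Propagate the distribution vector 4 days from Sunny.
After 0 days: (0.0000, 1.0000)
After 1 day: (0.5000, 0.5000)
After 2 days: (0.3500, 0.6500)
After 3 days: (0.3950, 0.6050)
After 4 days: (0.3815, 0.6185)
P(in Sunny after 4 days) = 0.6185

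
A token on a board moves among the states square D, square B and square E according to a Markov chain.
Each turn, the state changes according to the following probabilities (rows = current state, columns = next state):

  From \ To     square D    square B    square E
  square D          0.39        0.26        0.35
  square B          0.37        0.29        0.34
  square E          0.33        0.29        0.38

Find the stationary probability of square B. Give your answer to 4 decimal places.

0.2791

Let the stationary distribution be π with π = πP and π_1 + π_2 + π_3 = 1.
π_1 = 0.39·π_1 + 0.37·π_2 + 0.33·π_3
π_2 = 0.26·π_1 + 0.29·π_2 + 0.29·π_3
Solving with the normalization constraint gives π = (0.3629, 0.2791, 0.3579).
So the stationary probability of square B is 0.2791.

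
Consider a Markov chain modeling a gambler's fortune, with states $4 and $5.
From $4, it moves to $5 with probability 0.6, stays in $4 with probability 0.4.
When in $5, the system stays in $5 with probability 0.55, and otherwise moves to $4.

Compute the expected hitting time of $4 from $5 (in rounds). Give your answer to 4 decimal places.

Let t(s) be the expected number of rounds to first reach $4 from state s, with t($4) = 0. Conditioning on the first round:
t($5) = 1 + 0.55·t($5)
Solving: t($5) = 2.2222.
Expected rounds from $5 to $4: 2.2222.

2.2222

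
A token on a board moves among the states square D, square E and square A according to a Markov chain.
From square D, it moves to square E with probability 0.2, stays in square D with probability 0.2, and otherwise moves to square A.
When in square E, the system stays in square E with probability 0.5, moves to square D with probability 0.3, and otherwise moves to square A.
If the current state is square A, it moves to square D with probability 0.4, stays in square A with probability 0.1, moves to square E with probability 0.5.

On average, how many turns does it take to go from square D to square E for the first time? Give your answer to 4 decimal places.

Let t(s) be the expected number of turns to first reach square E from state s, with t(square E) = 0. Conditioning on the first turn:
t(square D) = 1 + 0.2·t(square D) + 0.6·t(square A)
t(square A) = 1 + 0.4·t(square D) + 0.1·t(square A)
Solving: t(square D) = 3.1250, t(square A) = 2.5000.
Expected turns from square D to square E: 3.1250.

3.1250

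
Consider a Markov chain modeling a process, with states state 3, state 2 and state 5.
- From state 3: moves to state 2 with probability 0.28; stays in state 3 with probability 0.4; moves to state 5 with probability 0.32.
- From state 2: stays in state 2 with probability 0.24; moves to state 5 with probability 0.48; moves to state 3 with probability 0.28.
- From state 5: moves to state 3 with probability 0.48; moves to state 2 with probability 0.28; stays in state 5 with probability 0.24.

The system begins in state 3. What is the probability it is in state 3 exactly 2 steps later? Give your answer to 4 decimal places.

0.3920

Sum over the intermediate state after 1 step:
P = P(state 3→state 3)·P(state 3→state 3) + P(state 3→state 2)·P(state 2→state 3) + P(state 3→state 5)·P(state 5→state 3)
  = 0.4×0.4 + 0.28×0.28 + 0.32×0.48
  = 0.1600 + 0.0784 + 0.1536 = 0.3920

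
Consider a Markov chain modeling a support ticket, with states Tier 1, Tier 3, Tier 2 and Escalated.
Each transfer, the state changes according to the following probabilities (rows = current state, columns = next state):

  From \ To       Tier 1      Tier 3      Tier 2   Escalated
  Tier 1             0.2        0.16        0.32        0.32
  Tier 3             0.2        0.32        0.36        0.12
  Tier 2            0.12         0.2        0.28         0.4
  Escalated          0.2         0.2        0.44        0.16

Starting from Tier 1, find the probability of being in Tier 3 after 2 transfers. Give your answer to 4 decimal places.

0.2112

Propagate the distribution vector 2 transfers from Tier 1.
After 0 transfers: (1.0000, 0.0000, 0.0000, 0.0000)
After 1 transfer: (0.2000, 0.1600, 0.3200, 0.3200)
After 2 transfers: (0.1744, 0.2112, 0.3520, 0.2624)
P(in Tier 3 after 2 transfers) = 0.2112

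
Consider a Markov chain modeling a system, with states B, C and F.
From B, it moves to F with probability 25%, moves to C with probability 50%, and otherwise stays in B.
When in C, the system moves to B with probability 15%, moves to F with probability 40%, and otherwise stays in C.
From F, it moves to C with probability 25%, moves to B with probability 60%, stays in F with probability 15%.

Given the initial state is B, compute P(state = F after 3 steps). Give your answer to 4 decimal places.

Propagate the distribution vector 3 steps from B.
After 0 steps: (1.0000, 0.0000, 0.0000)
After 1 step: (0.2500, 0.5000, 0.2500)
After 2 steps: (0.2875, 0.4125, 0.3000)
After 3 steps: (0.3138, 0.4044, 0.2819)
P(in F after 3 steps) = 0.2819

0.2819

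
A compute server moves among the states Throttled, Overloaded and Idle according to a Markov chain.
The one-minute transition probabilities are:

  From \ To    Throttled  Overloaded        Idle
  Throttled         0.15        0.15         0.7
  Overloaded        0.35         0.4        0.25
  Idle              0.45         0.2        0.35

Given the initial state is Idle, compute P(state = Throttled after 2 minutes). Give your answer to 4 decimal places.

Sum over the intermediate state after 1 minute:
P = P(Idle→Throttled)·P(Throttled→Throttled) + P(Idle→Overloaded)·P(Overloaded→Throttled) + P(Idle→Idle)·P(Idle→Throttled)
  = 0.45×0.15 + 0.2×0.35 + 0.35×0.45
  = 0.0675 + 0.0700 + 0.1575 = 0.2950

0.2950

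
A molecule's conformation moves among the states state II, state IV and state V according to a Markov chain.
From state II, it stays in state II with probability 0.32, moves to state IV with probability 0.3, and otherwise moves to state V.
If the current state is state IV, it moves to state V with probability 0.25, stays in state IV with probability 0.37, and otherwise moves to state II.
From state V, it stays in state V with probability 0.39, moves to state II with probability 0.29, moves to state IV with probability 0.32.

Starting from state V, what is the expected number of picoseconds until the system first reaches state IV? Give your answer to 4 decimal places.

Let t(s) be the expected number of picoseconds to first reach state IV from state s, with t(state IV) = 0. Conditioning on the first picosecond:
t(state II) = 1 + 0.32·t(state II) + 0.38·t(state V)
t(state V) = 1 + 0.29·t(state II) + 0.39·t(state V)
Solving: t(state II) = 3.2502, t(state V) = 3.1845.
Expected picoseconds from state V to state IV: 3.1845.

3.1845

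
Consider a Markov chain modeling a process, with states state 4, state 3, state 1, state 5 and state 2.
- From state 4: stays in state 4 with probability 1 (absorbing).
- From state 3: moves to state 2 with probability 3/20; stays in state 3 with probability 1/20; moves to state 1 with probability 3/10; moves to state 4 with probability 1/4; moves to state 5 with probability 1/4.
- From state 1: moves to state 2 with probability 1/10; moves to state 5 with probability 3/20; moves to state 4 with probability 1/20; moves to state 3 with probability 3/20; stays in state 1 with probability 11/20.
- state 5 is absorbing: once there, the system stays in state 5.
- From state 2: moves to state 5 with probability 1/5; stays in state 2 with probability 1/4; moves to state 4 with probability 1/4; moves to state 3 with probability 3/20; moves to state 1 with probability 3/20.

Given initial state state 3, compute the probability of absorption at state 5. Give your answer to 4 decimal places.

0.5390

Let h(s) be the probability of absorption at state 5 starting from transient state s. Then h(state 5) = 1 and h(state 4) = 0. By first-step analysis:
h(state 3) = 0.25·0 + 0.05·h(state 3) + 0.3·h(state 1) + 0.25·1 + 0.15·h(state 2)
h(state 1) = 0.05·0 + 0.15·h(state 3) + 0.55·h(state 1) + 0.15·1 + 0.1·h(state 2)
h(state 2) = 0.25·0 + 0.15·h(state 3) + 0.15·h(state 1) + 0.2·1 + 0.25·h(state 2)
Solving: h(state 3) = 0.5390, h(state 1) = 0.6240, h(state 2) = 0.4993.
Starting from state 3, the probability is 0.5390.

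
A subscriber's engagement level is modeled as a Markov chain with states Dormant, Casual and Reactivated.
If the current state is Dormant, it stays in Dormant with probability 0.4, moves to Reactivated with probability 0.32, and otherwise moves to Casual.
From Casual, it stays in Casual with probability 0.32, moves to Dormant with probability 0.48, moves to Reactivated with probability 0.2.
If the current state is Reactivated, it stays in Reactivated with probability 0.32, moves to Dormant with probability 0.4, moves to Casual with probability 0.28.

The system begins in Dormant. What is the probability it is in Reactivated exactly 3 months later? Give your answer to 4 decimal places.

Propagate the distribution vector 3 months from Dormant.
After 0 months: (1.0000, 0.0000, 0.0000)
After 1 month: (0.4000, 0.2800, 0.3200)
After 2 months: (0.4224, 0.2912, 0.2864)
After 3 months: (0.4233, 0.2916, 0.2851)
P(in Reactivated after 3 months) = 0.2851

0.2851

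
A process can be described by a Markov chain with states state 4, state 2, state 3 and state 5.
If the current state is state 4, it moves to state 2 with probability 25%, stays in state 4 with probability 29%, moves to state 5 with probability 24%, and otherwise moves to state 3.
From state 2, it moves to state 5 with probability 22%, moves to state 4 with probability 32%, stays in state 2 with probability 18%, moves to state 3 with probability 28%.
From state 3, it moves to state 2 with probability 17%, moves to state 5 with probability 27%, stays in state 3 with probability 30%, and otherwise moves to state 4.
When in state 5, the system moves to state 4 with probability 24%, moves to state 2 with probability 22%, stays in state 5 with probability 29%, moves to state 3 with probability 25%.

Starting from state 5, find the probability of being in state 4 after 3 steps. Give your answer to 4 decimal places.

Propagate the distribution vector 3 steps from state 5.
After 0 steps: (0.0000, 0.0000, 0.0000, 1.0000)
After 1 step: (0.2400, 0.2200, 0.2500, 0.2900)
After 2 steps: (0.2746, 0.2059, 0.2619, 0.2576)
After 3 steps: (0.2754, 0.2069, 0.2610, 0.2566)
P(in state 4 after 3 steps) = 0.2754

0.2754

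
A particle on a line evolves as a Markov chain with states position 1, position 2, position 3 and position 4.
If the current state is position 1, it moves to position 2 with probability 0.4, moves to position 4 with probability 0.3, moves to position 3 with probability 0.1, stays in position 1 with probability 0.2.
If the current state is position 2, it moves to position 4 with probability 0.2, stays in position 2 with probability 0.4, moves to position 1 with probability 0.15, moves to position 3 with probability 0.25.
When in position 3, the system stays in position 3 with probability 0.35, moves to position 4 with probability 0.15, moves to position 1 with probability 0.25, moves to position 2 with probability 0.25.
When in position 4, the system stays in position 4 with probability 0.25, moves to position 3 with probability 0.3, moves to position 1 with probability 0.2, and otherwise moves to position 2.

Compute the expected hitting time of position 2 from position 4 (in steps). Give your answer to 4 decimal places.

3.5457

Let t(s) be the expected number of steps to first reach position 2 from state s, with t(position 2) = 0. Conditioning on the first step:
t(position 1) = 1 + 0.2·t(position 1) + 0.1·t(position 3) + 0.3·t(position 4)
t(position 3) = 1 + 0.25·t(position 1) + 0.35·t(position 3) + 0.15·t(position 4)
t(position 4) = 1 + 0.2·t(position 1) + 0.3·t(position 3) + 0.25·t(position 4)
Solving: t(position 1) = 3.0194, t(position 3) = 3.5180, t(position 4) = 3.5457.
Expected steps from position 4 to position 2: 3.5457.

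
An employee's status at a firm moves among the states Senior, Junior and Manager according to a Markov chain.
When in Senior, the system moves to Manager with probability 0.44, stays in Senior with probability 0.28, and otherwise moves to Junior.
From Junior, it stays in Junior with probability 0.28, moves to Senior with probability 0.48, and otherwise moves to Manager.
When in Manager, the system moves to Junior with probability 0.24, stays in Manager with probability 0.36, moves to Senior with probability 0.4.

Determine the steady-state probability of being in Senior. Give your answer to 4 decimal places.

Let the stationary distribution be π with π = πP and π_1 + π_2 + π_3 = 1.
π_1 = 0.28·π_1 + 0.48·π_2 + 0.4·π_3
π_2 = 0.28·π_1 + 0.28·π_2 + 0.24·π_3
Solving with the normalization constraint gives π = (0.3761, 0.2657, 0.3582).
So the stationary probability of Senior is 0.3761.

0.3761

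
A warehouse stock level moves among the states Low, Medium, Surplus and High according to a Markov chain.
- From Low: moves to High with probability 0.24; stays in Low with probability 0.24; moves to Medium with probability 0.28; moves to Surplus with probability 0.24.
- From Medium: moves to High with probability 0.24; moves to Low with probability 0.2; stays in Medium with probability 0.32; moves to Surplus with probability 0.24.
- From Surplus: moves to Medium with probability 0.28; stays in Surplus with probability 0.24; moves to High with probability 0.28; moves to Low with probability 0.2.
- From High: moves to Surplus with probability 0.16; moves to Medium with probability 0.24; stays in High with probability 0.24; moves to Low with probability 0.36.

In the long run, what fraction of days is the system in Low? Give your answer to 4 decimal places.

Let the stationary distribution be π with π = πP and π_1 + π_2 + π_3 + π_4 = 1.
π_1 = 0.24·π_1 + 0.2·π_2 + 0.2·π_3 + 0.36·π_4
π_2 = 0.28·π_1 + 0.32·π_2 + 0.28·π_3 + 0.24·π_4
π_3 = 0.24·π_1 + 0.24·π_2 + 0.24·π_3 + 0.16·π_4
Solving with the normalization constraint gives π = (0.2498, 0.2813, 0.2201, 0.2488).
So the stationary probability of Low is 0.2498.

0.2498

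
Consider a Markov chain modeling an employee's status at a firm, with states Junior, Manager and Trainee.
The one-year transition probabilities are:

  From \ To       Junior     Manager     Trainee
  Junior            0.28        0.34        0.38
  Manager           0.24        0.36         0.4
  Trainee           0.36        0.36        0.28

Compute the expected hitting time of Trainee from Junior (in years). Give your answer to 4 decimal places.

Let t(s) be the expected number of years to first reach Trainee from state s, with t(Trainee) = 0. Conditioning on the first year:
t(Junior) = 1 + 0.28·t(Junior) + 0.34·t(Manager)
t(Manager) = 1 + 0.24·t(Junior) + 0.36·t(Manager)
Solving: t(Junior) = 2.5844, t(Manager) = 2.5316.
Expected years from Junior to Trainee: 2.5844.

2.5844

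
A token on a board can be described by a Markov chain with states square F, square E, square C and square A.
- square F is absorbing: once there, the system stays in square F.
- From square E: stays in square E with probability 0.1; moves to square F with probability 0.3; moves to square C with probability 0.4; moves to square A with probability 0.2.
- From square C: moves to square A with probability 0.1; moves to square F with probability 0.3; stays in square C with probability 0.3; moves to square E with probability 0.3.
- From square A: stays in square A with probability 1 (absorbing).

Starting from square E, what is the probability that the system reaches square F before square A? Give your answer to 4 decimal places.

Let h(s) be the probability of absorption at square F starting from transient state s. Then h(square F) = 1 and h(square A) = 0. By first-step analysis:
h(square E) = 0.3·1 + 0.1·h(square E) + 0.4·h(square C) + 0.2·0
h(square C) = 0.3·1 + 0.3·h(square E) + 0.3·h(square C) + 0.1·0
Solving: h(square E) = 0.6471, h(square C) = 0.7059.
Starting from square E, the probability is 0.6471.

0.6471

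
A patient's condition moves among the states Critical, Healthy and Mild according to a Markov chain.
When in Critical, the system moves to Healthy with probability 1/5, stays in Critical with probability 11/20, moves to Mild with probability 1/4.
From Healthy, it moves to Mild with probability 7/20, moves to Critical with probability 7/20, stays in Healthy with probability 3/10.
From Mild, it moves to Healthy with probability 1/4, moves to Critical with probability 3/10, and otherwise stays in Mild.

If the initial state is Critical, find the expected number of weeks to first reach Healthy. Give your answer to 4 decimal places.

Let t(s) be the expected number of weeks to first reach Healthy from state s, with t(Healthy) = 0. Conditioning on the first week:
t(Critical) = 1 + 0.55·t(Critical) + 0.25·t(Mild)
t(Mild) = 1 + 0.3·t(Critical) + 0.45·t(Mild)
Solving: t(Critical) = 4.6377, t(Mild) = 4.3478.
Expected weeks from Critical to Healthy: 4.6377.

4.6377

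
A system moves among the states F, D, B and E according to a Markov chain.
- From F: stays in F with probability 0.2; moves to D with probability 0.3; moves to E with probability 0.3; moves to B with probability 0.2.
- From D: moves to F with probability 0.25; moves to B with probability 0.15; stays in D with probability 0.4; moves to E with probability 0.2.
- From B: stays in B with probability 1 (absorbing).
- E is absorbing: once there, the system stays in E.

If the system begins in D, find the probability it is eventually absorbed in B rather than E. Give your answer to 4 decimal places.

0.4198

Let h(s) be the probability of absorption at B starting from transient state s. Then h(B) = 1 and h(E) = 0. By first-step analysis:
h(F) = 0.2·h(F) + 0.3·h(D) + 0.2·1 + 0.3·0
h(D) = 0.25·h(F) + 0.4·h(D) + 0.15·1 + 0.2·0
Solving: h(F) = 0.4074, h(D) = 0.4198.
Starting from D, the probability is 0.4198.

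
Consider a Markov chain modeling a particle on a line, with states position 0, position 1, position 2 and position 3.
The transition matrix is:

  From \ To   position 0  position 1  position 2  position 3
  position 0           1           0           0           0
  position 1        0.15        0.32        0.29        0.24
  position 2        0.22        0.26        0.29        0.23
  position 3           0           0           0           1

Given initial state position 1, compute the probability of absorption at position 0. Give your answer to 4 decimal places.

Let h(s) be the probability of absorption at position 0 starting from transient state s. Then h(position 0) = 1 and h(position 3) = 0. By first-step analysis:
h(position 1) = 0.15·1 + 0.32·h(position 1) + 0.29·h(position 2) + 0.24·0
h(position 2) = 0.22·1 + 0.26·h(position 1) + 0.29·h(position 2) + 0.23·0
Solving: h(position 1) = 0.4180, h(position 2) = 0.4629.
Starting from position 1, the probability is 0.4180.

0.4180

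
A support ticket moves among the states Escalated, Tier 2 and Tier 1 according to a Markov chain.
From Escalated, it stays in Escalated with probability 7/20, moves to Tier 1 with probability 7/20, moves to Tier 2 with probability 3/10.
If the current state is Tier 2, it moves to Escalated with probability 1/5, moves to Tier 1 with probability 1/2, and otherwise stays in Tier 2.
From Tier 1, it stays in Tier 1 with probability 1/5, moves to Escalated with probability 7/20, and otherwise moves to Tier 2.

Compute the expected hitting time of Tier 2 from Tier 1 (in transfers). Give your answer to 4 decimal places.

2.5157

Let t(s) be the expected number of transfers to first reach Tier 2 from state s, with t(Tier 2) = 0. Conditioning on the first transfer:
t(Escalated) = 1 + 0.35·t(Escalated) + 0.35·t(Tier 1)
t(Tier 1) = 1 + 0.35·t(Escalated) + 0.2·t(Tier 1)
Solving: t(Escalated) = 2.8931, t(Tier 1) = 2.5157.
Expected transfers from Tier 1 to Tier 2: 2.5157.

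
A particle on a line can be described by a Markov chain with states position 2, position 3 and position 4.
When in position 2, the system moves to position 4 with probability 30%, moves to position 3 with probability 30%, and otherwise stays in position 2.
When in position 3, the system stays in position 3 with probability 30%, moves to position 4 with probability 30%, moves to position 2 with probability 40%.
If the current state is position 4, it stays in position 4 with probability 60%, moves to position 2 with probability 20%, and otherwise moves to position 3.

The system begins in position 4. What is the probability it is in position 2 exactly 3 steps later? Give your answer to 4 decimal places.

Propagate the distribution vector 3 steps from position 4.
After 0 steps: (0.0000, 0.0000, 1.0000)
After 1 step: (0.2000, 0.2000, 0.6000)
After 2 steps: (0.2800, 0.2400, 0.4800)
After 3 steps: (0.3040, 0.2520, 0.4440)
P(in position 2 after 3 steps) = 0.3040

0.3040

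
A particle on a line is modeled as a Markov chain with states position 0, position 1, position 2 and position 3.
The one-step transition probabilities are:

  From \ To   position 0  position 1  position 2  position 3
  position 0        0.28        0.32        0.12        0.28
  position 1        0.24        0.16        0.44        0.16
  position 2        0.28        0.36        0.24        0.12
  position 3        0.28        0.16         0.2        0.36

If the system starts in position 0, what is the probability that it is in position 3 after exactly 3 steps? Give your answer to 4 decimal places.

0.2307

Propagate the distribution vector 3 steps from position 0.
After 0 steps: (1.0000, 0.0000, 0.0000, 0.0000)
After 1 step: (0.2800, 0.3200, 0.1200, 0.2800)
After 2 steps: (0.2672, 0.2288, 0.2592, 0.2448)
After 3 steps: (0.2708, 0.2546, 0.2439, 0.2307)
P(in position 3 after 3 steps) = 0.2307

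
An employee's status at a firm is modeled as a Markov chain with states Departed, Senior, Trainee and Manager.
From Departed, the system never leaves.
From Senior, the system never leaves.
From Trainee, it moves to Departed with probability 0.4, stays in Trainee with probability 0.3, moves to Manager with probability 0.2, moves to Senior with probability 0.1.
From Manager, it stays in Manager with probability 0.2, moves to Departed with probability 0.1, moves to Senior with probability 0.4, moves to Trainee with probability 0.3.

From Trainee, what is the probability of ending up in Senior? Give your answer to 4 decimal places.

Let h(s) be the probability of absorption at Senior starting from transient state s. Then h(Senior) = 1 and h(Departed) = 0. By first-step analysis:
h(Trainee) = 0.4·0 + 0.1·1 + 0.3·h(Trainee) + 0.2·h(Manager)
h(Manager) = 0.1·0 + 0.4·1 + 0.3·h(Trainee) + 0.2·h(Manager)
Solving: h(Trainee) = 0.3200, h(Manager) = 0.6200.
Starting from Trainee, the probability is 0.3200.

0.3200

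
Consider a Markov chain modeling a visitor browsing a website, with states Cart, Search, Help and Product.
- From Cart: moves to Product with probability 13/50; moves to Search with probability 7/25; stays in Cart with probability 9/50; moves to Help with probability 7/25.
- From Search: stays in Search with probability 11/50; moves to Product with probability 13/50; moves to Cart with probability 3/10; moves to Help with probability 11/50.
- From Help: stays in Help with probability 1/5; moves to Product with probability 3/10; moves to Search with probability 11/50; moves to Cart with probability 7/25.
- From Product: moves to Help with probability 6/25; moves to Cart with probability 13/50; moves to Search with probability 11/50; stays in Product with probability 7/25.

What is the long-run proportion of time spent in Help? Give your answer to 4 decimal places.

Let the stationary distribution be π with π = πP and π_1 + π_2 + π_3 + π_4 = 1.
π_1 = 0.18·π_1 + 0.3·π_2 + 0.28·π_3 + 0.26·π_4
π_2 = 0.28·π_1 + 0.22·π_2 + 0.22·π_3 + 0.22·π_4
π_3 = 0.28·π_1 + 0.22·π_2 + 0.2·π_3 + 0.24·π_4
Solving with the normalization constraint gives π = (0.2538, 0.2352, 0.2360, 0.2749).
So the stationary probability of Help is 0.2360.

0.2360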